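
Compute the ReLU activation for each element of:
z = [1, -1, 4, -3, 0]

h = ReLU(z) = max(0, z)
h = [1, 0, 4, 0, 0]

ReLU applied element-wise: max(0,1)=1, max(0,-1)=0, max(0,4)=4, max(0,-3)=0, max(0,0)=0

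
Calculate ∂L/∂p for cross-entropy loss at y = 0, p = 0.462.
∂L/∂p = 1.859

∂L/∂p = -y/p + (1-y)/(1-p) = 0 + 1/0.538 = 1.859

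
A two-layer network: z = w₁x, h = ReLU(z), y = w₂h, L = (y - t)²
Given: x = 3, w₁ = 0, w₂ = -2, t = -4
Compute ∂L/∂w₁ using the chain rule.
∂L/∂w₁ = 0

Forward pass:
z = w₁x = 0×3 = 0
h = ReLU(0) = 0
y = w₂h = -2×0 = 0

Backward pass:
∂L/∂y = 2(y - t) = 2(0 - -4) = 8
∂y/∂h = w₂ = -2
∂h/∂z = 0 (ReLU derivative)
∂z/∂w₁ = x = 3

∂L/∂w₁ = 8 × -2 × 0 × 3 = 0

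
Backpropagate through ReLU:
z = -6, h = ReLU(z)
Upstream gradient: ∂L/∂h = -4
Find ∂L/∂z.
∂L/∂z = 0

h = ReLU(-6) = 0
Since z < 0: ∂h/∂z = 0
∂L/∂z = ∂L/∂h · ∂h/∂z = -4 × 0 = 0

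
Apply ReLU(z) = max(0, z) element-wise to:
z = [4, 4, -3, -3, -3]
h = [4, 4, 0, 0, 0]

ReLU applied element-wise: max(0,4)=4, max(0,4)=4, max(0,-3)=0, max(0,-3)=0, max(0,-3)=0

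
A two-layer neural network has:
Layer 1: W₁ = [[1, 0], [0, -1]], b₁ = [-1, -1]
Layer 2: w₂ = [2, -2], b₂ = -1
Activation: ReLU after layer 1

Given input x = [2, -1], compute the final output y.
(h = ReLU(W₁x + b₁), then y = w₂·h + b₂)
y = 1

Layer 1 pre-activation: z₁ = [1, 0]
After ReLU: h = [1, 0]
Layer 2 output: y = 2×1 + -2×0 + -1 = 1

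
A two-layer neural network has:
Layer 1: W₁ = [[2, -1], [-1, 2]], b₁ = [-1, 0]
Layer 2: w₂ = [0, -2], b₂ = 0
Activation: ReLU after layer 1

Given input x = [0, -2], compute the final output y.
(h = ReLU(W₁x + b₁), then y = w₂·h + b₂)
y = 0

Layer 1 pre-activation: z₁ = [1, -4]
After ReLU: h = [1, 0]
Layer 2 output: y = 0×1 + -2×0 + 0 = 0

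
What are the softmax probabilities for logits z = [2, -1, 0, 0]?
p = [0.7573, 0.0377, 0.1025, 0.1025]

exp(z) = [7.389, 0.3679, 1, 1]
Sum = 9.757
p = [0.7573, 0.0377, 0.1025, 0.1025]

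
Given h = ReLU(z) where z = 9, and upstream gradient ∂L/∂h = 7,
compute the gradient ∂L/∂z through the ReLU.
∂L/∂z = 7

h = ReLU(9) = 9
Since z > 0: ∂h/∂z = 1
∂L/∂z = ∂L/∂h · ∂h/∂z = 7 × 1 = 7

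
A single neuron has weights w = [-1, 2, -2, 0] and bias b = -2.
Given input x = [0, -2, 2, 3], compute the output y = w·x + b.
y = -10

y = (-1)(0) + (2)(-2) + (-2)(2) + (0)(3) + -2 = -10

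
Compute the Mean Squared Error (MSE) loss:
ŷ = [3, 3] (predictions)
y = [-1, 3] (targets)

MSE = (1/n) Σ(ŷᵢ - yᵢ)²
MSE = 8

MSE = (1/2)((3--1)² + (3-3)²) = (1/2)(16 + 0) = 8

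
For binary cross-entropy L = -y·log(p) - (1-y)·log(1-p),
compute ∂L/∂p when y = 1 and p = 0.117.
∂L/∂p = -8.547

∂L/∂p = -y/p + (1-y)/(1-p) = -1/0.117 + 0 = -8.547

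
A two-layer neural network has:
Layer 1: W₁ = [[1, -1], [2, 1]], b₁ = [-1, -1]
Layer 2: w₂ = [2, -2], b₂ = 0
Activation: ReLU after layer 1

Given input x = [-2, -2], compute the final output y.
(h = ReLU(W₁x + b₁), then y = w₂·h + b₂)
y = 0

Layer 1 pre-activation: z₁ = [-1, -7]
After ReLU: h = [0, 0]
Layer 2 output: y = 2×0 + -2×0 + 0 = 0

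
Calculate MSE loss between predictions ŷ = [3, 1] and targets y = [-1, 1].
MSE = 8

MSE = (1/2)((3--1)² + (1-1)²) = (1/2)(16 + 0) = 8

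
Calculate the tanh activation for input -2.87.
-0.9936

tanh(-2.87) = (e^(-2.87) - e^(2.87))/(e^(-2.87) + e^(2.87)) = -0.9936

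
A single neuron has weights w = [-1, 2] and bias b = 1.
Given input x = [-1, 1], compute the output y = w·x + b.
y = 4

y = (-1)(-1) + (2)(1) + 1 = 4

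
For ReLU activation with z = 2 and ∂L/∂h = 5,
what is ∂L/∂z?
∂L/∂z = 5

h = ReLU(2) = 2
Since z > 0: ∂h/∂z = 1
∂L/∂z = ∂L/∂h · ∂h/∂z = 5 × 1 = 5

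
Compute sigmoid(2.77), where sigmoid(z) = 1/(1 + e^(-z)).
0.941

sigmoid(2.77) = 1/(1 + e^(-2.77)) = 1/(1 + 0.06266) = 0.941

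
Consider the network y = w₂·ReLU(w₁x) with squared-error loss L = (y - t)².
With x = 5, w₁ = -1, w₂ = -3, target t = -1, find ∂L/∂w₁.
∂L/∂w₁ = 0

Forward pass:
z = w₁x = -1×5 = -5
h = ReLU(-5) = 0
y = w₂h = -3×0 = 0

Backward pass:
∂L/∂y = 2(y - t) = 2(0 - -1) = 2
∂y/∂h = w₂ = -3
∂h/∂z = 0 (ReLU derivative)
∂z/∂w₁ = x = 5

∂L/∂w₁ = 2 × -3 × 0 × 5 = 0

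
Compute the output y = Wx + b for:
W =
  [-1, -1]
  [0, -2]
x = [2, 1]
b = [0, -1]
y = [-3, -3]

Wx = [-1×2 + -1×1, 0×2 + -2×1]
   = [-3, -2]
y = Wx + b = [-3 + 0, -2 + -1] = [-3, -3]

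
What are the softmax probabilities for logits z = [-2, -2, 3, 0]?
p = [0.0063, 0.0063, 0.9405, 0.0468]

exp(z) = [0.1353, 0.1353, 20.09, 1]
Sum = 21.36
p = [0.0063, 0.0063, 0.9405, 0.0468]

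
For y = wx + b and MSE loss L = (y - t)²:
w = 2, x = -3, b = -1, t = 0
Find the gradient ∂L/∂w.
∂L/∂w = 42

y = wx + b = (2)(-3) + -1 = -7
∂L/∂y = 2(y - t) = 2(-7 - 0) = -14
∂y/∂w = x = -3
∂L/∂w = ∂L/∂y · ∂y/∂w = -14 × -3 = 42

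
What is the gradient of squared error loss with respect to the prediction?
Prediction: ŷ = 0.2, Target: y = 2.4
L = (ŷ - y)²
∂L/∂ŷ = -4.4

∂L/∂ŷ = 2(ŷ - y) = 2(0.2 - 2.4) = 2(-2.2) = -4.4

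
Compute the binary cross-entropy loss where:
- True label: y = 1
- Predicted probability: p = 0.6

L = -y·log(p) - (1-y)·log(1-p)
L = 0.5108

L = -1·log(0.6) - 0·log(0.4) = -log(0.6) = 0.5108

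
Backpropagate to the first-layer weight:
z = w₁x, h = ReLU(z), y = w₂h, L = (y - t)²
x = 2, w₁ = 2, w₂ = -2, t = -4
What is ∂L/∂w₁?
∂L/∂w₁ = 32

Forward pass:
z = w₁x = 2×2 = 4
h = ReLU(4) = 4
y = w₂h = -2×4 = -8

Backward pass:
∂L/∂y = 2(y - t) = 2(-8 - -4) = -8
∂y/∂h = w₂ = -2
∂h/∂z = 1 (ReLU derivative)
∂z/∂w₁ = x = 2

∂L/∂w₁ = -8 × -2 × 1 × 2 = 32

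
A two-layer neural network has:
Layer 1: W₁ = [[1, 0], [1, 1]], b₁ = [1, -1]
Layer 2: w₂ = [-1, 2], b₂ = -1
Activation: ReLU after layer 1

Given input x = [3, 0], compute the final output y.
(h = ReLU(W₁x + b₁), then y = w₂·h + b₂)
y = -1

Layer 1 pre-activation: z₁ = [4, 2]
After ReLU: h = [4, 2]
Layer 2 output: y = -1×4 + 2×2 + -1 = -1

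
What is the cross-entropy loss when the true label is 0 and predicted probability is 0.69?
L = 1.171

L = -0·log(0.69) - 1·log(0.31) = -log(0.31) = 1.171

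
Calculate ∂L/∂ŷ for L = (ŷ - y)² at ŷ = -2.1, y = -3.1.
∂L/∂ŷ = 2.0

∂L/∂ŷ = 2(ŷ - y) = 2(-2.1 - -3.1) = 2(1.0) = 2.0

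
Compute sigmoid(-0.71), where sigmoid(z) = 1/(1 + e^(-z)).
0.3296

sigmoid(-0.71) = 1/(1 + e^(0.71)) = 1/(1 + 2.034) = 0.3296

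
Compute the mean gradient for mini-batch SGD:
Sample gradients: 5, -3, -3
Average gradient = -0.3333

Average = (1/3)(5 + -3 + -3) = -1/3 = -0.3333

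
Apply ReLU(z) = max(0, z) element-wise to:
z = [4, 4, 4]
h = [4, 4, 4]

ReLU applied element-wise: max(0,4)=4, max(0,4)=4, max(0,4)=4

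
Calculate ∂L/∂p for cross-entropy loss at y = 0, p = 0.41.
∂L/∂p = 1.695

∂L/∂p = -y/p + (1-y)/(1-p) = 0 + 1/0.59 = 1.695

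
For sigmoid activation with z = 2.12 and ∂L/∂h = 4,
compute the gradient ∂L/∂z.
∂L/∂z = 0.3827

σ(2.12) = 0.8928
σ'(2.12) = σ(2.12)(1 - σ(2.12)) = 0.8928 × 0.1072 = 0.09568
∂L/∂z = ∂L/∂h · σ'(z) = 4 × 0.09568 = 0.3827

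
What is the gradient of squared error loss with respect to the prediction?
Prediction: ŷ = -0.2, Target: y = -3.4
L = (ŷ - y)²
∂L/∂ŷ = 6.4

∂L/∂ŷ = 2(ŷ - y) = 2(-0.2 - -3.4) = 2(3.2) = 6.4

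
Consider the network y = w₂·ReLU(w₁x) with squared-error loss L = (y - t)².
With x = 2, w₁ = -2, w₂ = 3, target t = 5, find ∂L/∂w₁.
∂L/∂w₁ = 0

Forward pass:
z = w₁x = -2×2 = -4
h = ReLU(-4) = 0
y = w₂h = 3×0 = 0

Backward pass:
∂L/∂y = 2(y - t) = 2(0 - 5) = -10
∂y/∂h = w₂ = 3
∂h/∂z = 0 (ReLU derivative)
∂z/∂w₁ = x = 2

∂L/∂w₁ = -10 × 3 × 0 × 2 = 0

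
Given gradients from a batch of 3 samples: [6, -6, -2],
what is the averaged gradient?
Average gradient = -0.6667

Average = (1/3)(6 + -6 + -2) = -2/3 = -0.6667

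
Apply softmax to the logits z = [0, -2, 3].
p = [0.0471, 0.0064, 0.9465]

exp(z) = [1, 0.1353, 20.09]
Sum = 21.22
p = [0.0471, 0.0064, 0.9465]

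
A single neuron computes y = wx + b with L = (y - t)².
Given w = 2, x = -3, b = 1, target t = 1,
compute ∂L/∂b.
∂L/∂b = -12

y = wx + b = (2)(-3) + 1 = -5
∂L/∂y = 2(y - t) = 2(-5 - 1) = -12
∂y/∂b = 1
∂L/∂b = ∂L/∂y · ∂y/∂b = -12 × 1 = -12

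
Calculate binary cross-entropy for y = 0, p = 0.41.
L = 0.5276

L = -0·log(0.41) - 1·log(0.59) = -log(0.59) = 0.5276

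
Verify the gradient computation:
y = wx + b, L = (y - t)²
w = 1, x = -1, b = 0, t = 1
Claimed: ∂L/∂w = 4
Correct

y = (1)(-1) + 0 = -1
∂L/∂y = 2(y - t) = 2(-1 - 1) = -4
∂y/∂w = x = -1
∂L/∂w = -4 × -1 = 4

Claimed value: 4
Correct: The correct gradient is 4.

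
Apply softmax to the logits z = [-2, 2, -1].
p = [0.0171, 0.9362, 0.0466]

exp(z) = [0.1353, 7.389, 0.3679]
Sum = 7.892
p = [0.0171, 0.9362, 0.0466]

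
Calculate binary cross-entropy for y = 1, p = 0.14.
L = 1.966

L = -1·log(0.14) - 0·log(0.86) = -log(0.14) = 1.966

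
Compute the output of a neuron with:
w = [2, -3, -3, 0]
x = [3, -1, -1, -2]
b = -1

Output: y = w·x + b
y = 11

y = (2)(3) + (-3)(-1) + (-3)(-1) + (0)(-2) + -1 = 11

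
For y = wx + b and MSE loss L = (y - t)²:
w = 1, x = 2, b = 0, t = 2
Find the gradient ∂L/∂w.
∂L/∂w = 0

y = wx + b = (1)(2) + 0 = 2
∂L/∂y = 2(y - t) = 2(2 - 2) = 0
∂y/∂w = x = 2
∂L/∂w = ∂L/∂y · ∂y/∂w = 0 × 2 = 0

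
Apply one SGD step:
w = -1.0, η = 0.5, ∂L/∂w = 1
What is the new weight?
w_new = -1.5

w_new = w - η·∂L/∂w = -1.0 - 0.5×(1) = -1.0 - (0.5) = -1.5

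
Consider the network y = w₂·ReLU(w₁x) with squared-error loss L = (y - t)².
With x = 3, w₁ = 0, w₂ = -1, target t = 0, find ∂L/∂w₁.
∂L/∂w₁ = 0

Forward pass:
z = w₁x = 0×3 = 0
h = ReLU(0) = 0
y = w₂h = -1×0 = 0

Backward pass:
∂L/∂y = 2(y - t) = 2(0 - 0) = 0
∂y/∂h = w₂ = -1
∂h/∂z = 0 (ReLU derivative)
∂z/∂w₁ = x = 3

∂L/∂w₁ = 0 × -1 × 0 × 3 = 0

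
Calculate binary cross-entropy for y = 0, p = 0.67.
L = 1.109

L = -0·log(0.67) - 1·log(0.33) = -log(0.33) = 1.109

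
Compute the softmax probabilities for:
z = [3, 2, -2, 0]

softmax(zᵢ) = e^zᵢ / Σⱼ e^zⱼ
p = [0.702, 0.2583, 0.0047, 0.035]

exp(z) = [20.09, 7.389, 0.1353, 1]
Sum = 28.61
p = [0.702, 0.2583, 0.0047, 0.035]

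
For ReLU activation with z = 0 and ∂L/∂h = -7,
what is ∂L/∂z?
∂L/∂z = 0

h = ReLU(0) = 0
At z = 0: ∂h/∂z = 0 (by convention)
∂L/∂z = ∂L/∂h · ∂h/∂z = -7 × 0 = 0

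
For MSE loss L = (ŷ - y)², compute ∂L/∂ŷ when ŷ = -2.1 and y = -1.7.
∂L/∂ŷ = -0.8

∂L/∂ŷ = 2(ŷ - y) = 2(-2.1 - -1.7) = 2(-0.4) = -0.8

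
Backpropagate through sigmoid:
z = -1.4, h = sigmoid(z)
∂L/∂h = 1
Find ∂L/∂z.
∂L/∂z = 0.1587

σ(-1.4) = 0.1978
σ'(-1.4) = σ(-1.4)(1 - σ(-1.4)) = 0.1978 × 0.8022 = 0.1587
∂L/∂z = ∂L/∂h · σ'(z) = 1 × 0.1587 = 0.1587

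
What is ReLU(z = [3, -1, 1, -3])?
h = [3, 0, 1, 0]

ReLU applied element-wise: max(0,3)=3, max(0,-1)=0, max(0,1)=1, max(0,-3)=0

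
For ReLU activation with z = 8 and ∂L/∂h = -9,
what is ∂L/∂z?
∂L/∂z = -9

h = ReLU(8) = 8
Since z > 0: ∂h/∂z = 1
∂L/∂z = ∂L/∂h · ∂h/∂z = -9 × 1 = -9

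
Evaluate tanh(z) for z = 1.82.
0.9488

tanh(1.82) = (e^(1.82) - e^(-1.82))/(e^(1.82) + e^(-1.82)) = 0.9488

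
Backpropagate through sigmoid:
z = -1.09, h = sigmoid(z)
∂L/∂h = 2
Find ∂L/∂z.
∂L/∂z = 0.3766

σ(-1.09) = 0.2516
σ'(-1.09) = σ(-1.09)(1 - σ(-1.09)) = 0.2516 × 0.7484 = 0.1883
∂L/∂z = ∂L/∂h · σ'(z) = 2 × 0.1883 = 0.3766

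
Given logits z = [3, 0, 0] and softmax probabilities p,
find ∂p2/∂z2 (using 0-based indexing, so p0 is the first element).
∂p2/∂z2 = 0.04323

p = softmax(z) = [0.9094, 0.04528, 0.04528]
p2 = 0.04528

∂p2/∂z2 = p2(1 - p2) = 0.04528 × (1 - 0.04528) = 0.04323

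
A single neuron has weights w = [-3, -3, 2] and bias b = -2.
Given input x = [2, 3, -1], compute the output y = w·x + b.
y = -19

y = (-3)(2) + (-3)(3) + (2)(-1) + -2 = -19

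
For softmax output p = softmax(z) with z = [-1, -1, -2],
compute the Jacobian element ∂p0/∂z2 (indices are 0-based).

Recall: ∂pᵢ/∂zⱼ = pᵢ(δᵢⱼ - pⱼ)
∂p0/∂z2 = -0.06561

p = softmax(z) = [0.4223, 0.4223, 0.1554]
p0 = 0.4223, p2 = 0.1554

∂p0/∂z2 = -p0 × p2 = -0.4223 × 0.1554 = -0.06561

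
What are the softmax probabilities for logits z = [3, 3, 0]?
p = [0.4879, 0.4879, 0.0243]

exp(z) = [20.09, 20.09, 1]
Sum = 41.17
p = [0.4879, 0.4879, 0.0243]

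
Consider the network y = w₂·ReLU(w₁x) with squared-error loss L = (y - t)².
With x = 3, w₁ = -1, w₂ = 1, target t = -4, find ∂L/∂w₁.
∂L/∂w₁ = 0

Forward pass:
z = w₁x = -1×3 = -3
h = ReLU(-3) = 0
y = w₂h = 1×0 = 0

Backward pass:
∂L/∂y = 2(y - t) = 2(0 - -4) = 8
∂y/∂h = w₂ = 1
∂h/∂z = 0 (ReLU derivative)
∂z/∂w₁ = x = 3

∂L/∂w₁ = 8 × 1 × 0 × 3 = 0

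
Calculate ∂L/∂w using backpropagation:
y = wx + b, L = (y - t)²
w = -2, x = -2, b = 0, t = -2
∂L/∂w = -24

y = wx + b = (-2)(-2) + 0 = 4
∂L/∂y = 2(y - t) = 2(4 - -2) = 12
∂y/∂w = x = -2
∂L/∂w = ∂L/∂y · ∂y/∂w = 12 × -2 = -24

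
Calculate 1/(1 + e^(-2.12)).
0.8928

sigmoid(2.12) = 1/(1 + e^(-2.12)) = 1/(1 + 0.12) = 0.8928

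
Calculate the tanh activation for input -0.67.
-0.585

tanh(-0.67) = (e^(-0.67) - e^(0.67))/(e^(-0.67) + e^(0.67)) = -0.585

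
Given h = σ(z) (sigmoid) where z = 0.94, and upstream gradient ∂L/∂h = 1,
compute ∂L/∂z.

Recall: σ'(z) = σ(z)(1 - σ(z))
∂L/∂z = 0.202

σ(0.94) = 0.7191
σ'(0.94) = σ(0.94)(1 - σ(0.94)) = 0.7191 × 0.2809 = 0.202
∂L/∂z = ∂L/∂h · σ'(z) = 1 × 0.202 = 0.202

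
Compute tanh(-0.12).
-0.1194

tanh(-0.12) = (e^(-0.12) - e^(0.12))/(e^(-0.12) + e^(0.12)) = -0.1194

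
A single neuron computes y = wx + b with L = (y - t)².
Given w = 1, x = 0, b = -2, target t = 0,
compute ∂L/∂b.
∂L/∂b = -4

y = wx + b = (1)(0) + -2 = -2
∂L/∂y = 2(y - t) = 2(-2 - 0) = -4
∂y/∂b = 1
∂L/∂b = ∂L/∂y · ∂y/∂b = -4 × 1 = -4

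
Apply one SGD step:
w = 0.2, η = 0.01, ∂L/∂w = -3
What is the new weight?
w_new = 0.23

w_new = w - η·∂L/∂w = 0.2 - 0.01×(-3) = 0.2 - (-0.03) = 0.23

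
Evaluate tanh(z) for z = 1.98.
0.9626

tanh(1.98) = (e^(1.98) - e^(-1.98))/(e^(1.98) + e^(-1.98)) = 0.9626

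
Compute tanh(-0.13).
-0.1293

tanh(-0.13) = (e^(-0.13) - e^(0.13))/(e^(-0.13) + e^(0.13)) = -0.1293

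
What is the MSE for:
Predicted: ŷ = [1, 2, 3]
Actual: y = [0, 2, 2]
MSE = 0.6667

MSE = (1/3)((1-0)² + (2-2)² + (3-2)²) = (1/3)(1 + 0 + 1) = 0.6667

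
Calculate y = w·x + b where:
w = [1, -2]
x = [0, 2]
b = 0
y = -4

y = (1)(0) + (-2)(2) + 0 = -4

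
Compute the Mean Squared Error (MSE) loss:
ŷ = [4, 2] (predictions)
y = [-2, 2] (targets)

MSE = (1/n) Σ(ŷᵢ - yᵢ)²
MSE = 18

MSE = (1/2)((4--2)² + (2-2)²) = (1/2)(36 + 0) = 18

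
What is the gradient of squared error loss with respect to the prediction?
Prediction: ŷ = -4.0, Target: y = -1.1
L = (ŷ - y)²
∂L/∂ŷ = -5.8

∂L/∂ŷ = 2(ŷ - y) = 2(-4.0 - -1.1) = 2(-2.9) = -5.8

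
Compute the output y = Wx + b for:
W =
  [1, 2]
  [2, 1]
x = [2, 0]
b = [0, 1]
y = [2, 5]

Wx = [1×2 + 2×0, 2×2 + 1×0]
   = [2, 4]
y = Wx + b = [2 + 0, 4 + 1] = [2, 5]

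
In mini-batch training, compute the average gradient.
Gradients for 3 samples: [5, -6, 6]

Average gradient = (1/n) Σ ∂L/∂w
Average gradient = 1.667

Average = (1/3)(5 + -6 + 6) = 5/3 = 1.667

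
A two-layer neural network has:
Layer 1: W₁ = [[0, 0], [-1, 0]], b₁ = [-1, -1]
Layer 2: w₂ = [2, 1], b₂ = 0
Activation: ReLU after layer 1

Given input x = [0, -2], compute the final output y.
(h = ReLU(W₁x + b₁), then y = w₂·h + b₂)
y = 0

Layer 1 pre-activation: z₁ = [-1, -1]
After ReLU: h = [0, 0]
Layer 2 output: y = 2×0 + 1×0 + 0 = 0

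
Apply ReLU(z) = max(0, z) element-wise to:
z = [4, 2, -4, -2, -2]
h = [4, 2, 0, 0, 0]

ReLU applied element-wise: max(0,4)=4, max(0,2)=2, max(0,-4)=0, max(0,-2)=0, max(0,-2)=0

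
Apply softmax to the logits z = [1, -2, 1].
p = [0.4879, 0.0243, 0.4879]

exp(z) = [2.718, 0.1353, 2.718]
Sum = 5.572
p = [0.4879, 0.0243, 0.4879]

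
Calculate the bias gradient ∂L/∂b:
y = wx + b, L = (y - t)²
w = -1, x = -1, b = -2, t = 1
∂L/∂b = -4

y = wx + b = (-1)(-1) + -2 = -1
∂L/∂y = 2(y - t) = 2(-1 - 1) = -4
∂y/∂b = 1
∂L/∂b = ∂L/∂y · ∂y/∂b = -4 × 1 = -4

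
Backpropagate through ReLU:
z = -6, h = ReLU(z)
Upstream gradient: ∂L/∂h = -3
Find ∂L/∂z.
∂L/∂z = 0

h = ReLU(-6) = 0
Since z < 0: ∂h/∂z = 0
∂L/∂z = ∂L/∂h · ∂h/∂z = -3 × 0 = 0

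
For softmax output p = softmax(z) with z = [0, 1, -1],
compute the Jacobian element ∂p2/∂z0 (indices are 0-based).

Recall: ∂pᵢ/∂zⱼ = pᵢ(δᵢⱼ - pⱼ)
∂p2/∂z0 = -0.02203

p = softmax(z) = [0.2447, 0.6652, 0.09003]
p2 = 0.09003, p0 = 0.2447

∂p2/∂z0 = -p2 × p0 = -0.09003 × 0.2447 = -0.02203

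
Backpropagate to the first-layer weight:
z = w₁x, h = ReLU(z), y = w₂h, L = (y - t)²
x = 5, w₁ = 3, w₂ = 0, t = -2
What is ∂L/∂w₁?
∂L/∂w₁ = 0

Forward pass:
z = w₁x = 3×5 = 15
h = ReLU(15) = 15
y = w₂h = 0×15 = 0

Backward pass:
∂L/∂y = 2(y - t) = 2(0 - -2) = 4
∂y/∂h = w₂ = 0
∂h/∂z = 1 (ReLU derivative)
∂z/∂w₁ = x = 5

∂L/∂w₁ = 4 × 0 × 1 × 5 = 0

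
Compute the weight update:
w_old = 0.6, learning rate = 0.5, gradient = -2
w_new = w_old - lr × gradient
w_new = 1.6

w_new = w - η·∂L/∂w = 0.6 - 0.5×(-2) = 0.6 - (-1) = 1.6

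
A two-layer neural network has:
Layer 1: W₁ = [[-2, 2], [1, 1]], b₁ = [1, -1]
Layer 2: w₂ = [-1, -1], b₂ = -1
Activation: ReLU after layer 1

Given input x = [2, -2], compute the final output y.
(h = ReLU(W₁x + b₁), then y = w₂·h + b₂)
y = -1

Layer 1 pre-activation: z₁ = [-7, -1]
After ReLU: h = [0, 0]
Layer 2 output: y = -1×0 + -1×0 + -1 = -1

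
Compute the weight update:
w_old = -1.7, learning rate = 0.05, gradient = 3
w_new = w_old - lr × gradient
w_new = -1.85

w_new = w - η·∂L/∂w = -1.7 - 0.05×(3) = -1.7 - (0.15) = -1.85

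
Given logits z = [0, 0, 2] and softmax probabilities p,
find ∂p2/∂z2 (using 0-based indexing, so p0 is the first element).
∂p2/∂z2 = 0.1676

p = softmax(z) = [0.1065, 0.1065, 0.787]
p2 = 0.787

∂p2/∂z2 = p2(1 - p2) = 0.787 × (1 - 0.787) = 0.1676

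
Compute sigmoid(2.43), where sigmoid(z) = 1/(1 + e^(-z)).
0.9191

sigmoid(2.43) = 1/(1 + e^(-2.43)) = 1/(1 + 0.08804) = 0.9191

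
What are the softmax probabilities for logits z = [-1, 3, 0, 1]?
p = [0.0152, 0.831, 0.0414, 0.1125]

exp(z) = [0.3679, 20.09, 1, 2.718]
Sum = 24.17
p = [0.0152, 0.831, 0.0414, 0.1125]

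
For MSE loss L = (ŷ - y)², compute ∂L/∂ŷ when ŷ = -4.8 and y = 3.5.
∂L/∂ŷ = -16.6

∂L/∂ŷ = 2(ŷ - y) = 2(-4.8 - 3.5) = 2(-8.3) = -16.6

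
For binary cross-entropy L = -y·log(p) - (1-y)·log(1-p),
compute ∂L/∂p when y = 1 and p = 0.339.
∂L/∂p = -2.95

∂L/∂p = -y/p + (1-y)/(1-p) = -1/0.339 + 0 = -2.95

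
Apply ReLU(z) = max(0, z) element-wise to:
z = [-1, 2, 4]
h = [0, 2, 4]

ReLU applied element-wise: max(0,-1)=0, max(0,2)=2, max(0,4)=4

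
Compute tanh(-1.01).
-0.7658

tanh(-1.01) = (e^(-1.01) - e^(1.01))/(e^(-1.01) + e^(1.01)) = -0.7658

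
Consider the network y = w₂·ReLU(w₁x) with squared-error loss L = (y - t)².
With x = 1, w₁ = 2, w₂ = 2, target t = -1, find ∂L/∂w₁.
∂L/∂w₁ = 20

Forward pass:
z = w₁x = 2×1 = 2
h = ReLU(2) = 2
y = w₂h = 2×2 = 4

Backward pass:
∂L/∂y = 2(y - t) = 2(4 - -1) = 10
∂y/∂h = w₂ = 2
∂h/∂z = 1 (ReLU derivative)
∂z/∂w₁ = x = 1

∂L/∂w₁ = 10 × 2 × 1 × 1 = 20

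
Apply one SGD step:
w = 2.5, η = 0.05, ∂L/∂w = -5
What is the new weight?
w_new = 2.75

w_new = w - η·∂L/∂w = 2.5 - 0.05×(-5) = 2.5 - (-0.25) = 2.75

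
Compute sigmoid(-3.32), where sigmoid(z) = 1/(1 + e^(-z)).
0.03489

sigmoid(-3.32) = 1/(1 + e^(3.32)) = 1/(1 + 27.66) = 0.03489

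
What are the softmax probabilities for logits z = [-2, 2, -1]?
p = [0.0171, 0.9362, 0.0466]

exp(z) = [0.1353, 7.389, 0.3679]
Sum = 7.892
p = [0.0171, 0.9362, 0.0466]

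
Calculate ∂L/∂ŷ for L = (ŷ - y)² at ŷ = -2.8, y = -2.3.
∂L/∂ŷ = -1.0

∂L/∂ŷ = 2(ŷ - y) = 2(-2.8 - -2.3) = 2(-0.5) = -1.0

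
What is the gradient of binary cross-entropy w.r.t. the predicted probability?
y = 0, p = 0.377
∂L/∂p = 1.605

∂L/∂p = -y/p + (1-y)/(1-p) = 0 + 1/0.623 = 1.605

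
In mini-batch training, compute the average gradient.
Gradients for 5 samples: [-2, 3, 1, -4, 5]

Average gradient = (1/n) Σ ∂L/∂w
Average gradient = 0.6

Average = (1/5)(-2 + 3 + 1 + -4 + 5) = 3/5 = 0.6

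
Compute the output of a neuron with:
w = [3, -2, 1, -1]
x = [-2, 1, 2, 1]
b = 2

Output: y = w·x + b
y = -5

y = (3)(-2) + (-2)(1) + (1)(2) + (-1)(1) + 2 = -5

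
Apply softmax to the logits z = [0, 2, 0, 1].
p = [0.0826, 0.6103, 0.0826, 0.2245]

exp(z) = [1, 7.389, 1, 2.718]
Sum = 12.11
p = [0.0826, 0.6103, 0.0826, 0.2245]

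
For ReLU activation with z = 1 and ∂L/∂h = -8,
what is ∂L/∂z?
∂L/∂z = -8

h = ReLU(1) = 1
Since z > 0: ∂h/∂z = 1
∂L/∂z = ∂L/∂h · ∂h/∂z = -8 × 1 = -8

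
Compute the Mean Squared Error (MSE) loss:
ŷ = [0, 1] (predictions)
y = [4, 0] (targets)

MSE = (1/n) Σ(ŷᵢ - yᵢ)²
MSE = 8.5

MSE = (1/2)((0-4)² + (1-0)²) = (1/2)(16 + 1) = 8.5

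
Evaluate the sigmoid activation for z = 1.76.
0.8532

sigmoid(1.76) = 1/(1 + e^(-1.76)) = 1/(1 + 0.172) = 0.8532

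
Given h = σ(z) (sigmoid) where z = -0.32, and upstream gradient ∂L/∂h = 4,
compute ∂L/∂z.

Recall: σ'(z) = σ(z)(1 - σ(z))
∂L/∂z = 0.9748

σ(-0.32) = 0.4207
σ'(-0.32) = σ(-0.32)(1 - σ(-0.32)) = 0.4207 × 0.5793 = 0.2437
∂L/∂z = ∂L/∂h · σ'(z) = 4 × 0.2437 = 0.9748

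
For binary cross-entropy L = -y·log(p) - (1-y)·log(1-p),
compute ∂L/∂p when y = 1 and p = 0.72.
∂L/∂p = -1.389

∂L/∂p = -y/p + (1-y)/(1-p) = -1/0.72 + 0 = -1.389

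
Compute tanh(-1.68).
-0.9329

tanh(-1.68) = (e^(-1.68) - e^(1.68))/(e^(-1.68) + e^(1.68)) = -0.9329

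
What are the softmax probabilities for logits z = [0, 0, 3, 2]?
p = [0.0339, 0.0339, 0.6815, 0.2507]

exp(z) = [1, 1, 20.09, 7.389]
Sum = 29.47
p = [0.0339, 0.0339, 0.6815, 0.2507]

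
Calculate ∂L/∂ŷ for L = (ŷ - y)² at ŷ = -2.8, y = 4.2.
∂L/∂ŷ = -14.0

∂L/∂ŷ = 2(ŷ - y) = 2(-2.8 - 4.2) = 2(-7.0) = -14.0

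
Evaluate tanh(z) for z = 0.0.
0

tanh(0.0) = (e^(0.0) - e^(0.0))/(e^(0.0) + e^(0.0)) = 0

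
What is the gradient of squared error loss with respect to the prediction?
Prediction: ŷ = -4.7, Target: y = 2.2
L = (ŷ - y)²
∂L/∂ŷ = -13.8

∂L/∂ŷ = 2(ŷ - y) = 2(-4.7 - 2.2) = 2(-6.9) = -13.8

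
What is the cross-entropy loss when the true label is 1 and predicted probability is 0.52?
L = 0.6539

L = -1·log(0.52) - 0·log(0.48) = -log(0.52) = 0.6539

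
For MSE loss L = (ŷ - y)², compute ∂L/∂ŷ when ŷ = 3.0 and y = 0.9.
∂L/∂ŷ = 4.2

∂L/∂ŷ = 2(ŷ - y) = 2(3.0 - 0.9) = 2(2.1) = 4.2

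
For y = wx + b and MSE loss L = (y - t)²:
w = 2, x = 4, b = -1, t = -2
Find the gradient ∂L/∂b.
∂L/∂b = 18

y = wx + b = (2)(4) + -1 = 7
∂L/∂y = 2(y - t) = 2(7 - -2) = 18
∂y/∂b = 1
∂L/∂b = ∂L/∂y · ∂y/∂b = 18 × 1 = 18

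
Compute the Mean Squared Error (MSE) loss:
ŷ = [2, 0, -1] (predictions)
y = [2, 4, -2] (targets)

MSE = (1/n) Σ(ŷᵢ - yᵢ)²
MSE = 5.667

MSE = (1/3)((2-2)² + (0-4)² + (-1--2)²) = (1/3)(0 + 16 + 1) = 5.667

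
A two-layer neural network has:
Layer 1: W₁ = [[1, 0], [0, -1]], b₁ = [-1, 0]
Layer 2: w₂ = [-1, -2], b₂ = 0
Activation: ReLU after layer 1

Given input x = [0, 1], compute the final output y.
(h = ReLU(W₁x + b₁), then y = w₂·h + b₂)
y = 0

Layer 1 pre-activation: z₁ = [-1, -1]
After ReLU: h = [0, 0]
Layer 2 output: y = -1×0 + -2×0 + 0 = 0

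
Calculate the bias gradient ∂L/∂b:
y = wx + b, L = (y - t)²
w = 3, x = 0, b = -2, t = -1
∂L/∂b = -2

y = wx + b = (3)(0) + -2 = -2
∂L/∂y = 2(y - t) = 2(-2 - -1) = -2
∂y/∂b = 1
∂L/∂b = ∂L/∂y · ∂y/∂b = -2 × 1 = -2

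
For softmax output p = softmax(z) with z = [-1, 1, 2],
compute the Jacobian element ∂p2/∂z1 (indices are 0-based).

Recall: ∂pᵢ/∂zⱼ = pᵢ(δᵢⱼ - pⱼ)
∂p2/∂z1 = -0.183

p = softmax(z) = [0.03512, 0.2595, 0.7054]
p2 = 0.7054, p1 = 0.2595

∂p2/∂z1 = -p2 × p1 = -0.7054 × 0.2595 = -0.183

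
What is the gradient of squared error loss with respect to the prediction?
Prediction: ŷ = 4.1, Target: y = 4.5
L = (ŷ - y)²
∂L/∂ŷ = -0.8

∂L/∂ŷ = 2(ŷ - y) = 2(4.1 - 4.5) = 2(-0.4) = -0.8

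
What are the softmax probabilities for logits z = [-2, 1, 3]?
p = [0.0059, 0.1185, 0.8756]

exp(z) = [0.1353, 2.718, 20.09]
Sum = 22.94
p = [0.0059, 0.1185, 0.8756]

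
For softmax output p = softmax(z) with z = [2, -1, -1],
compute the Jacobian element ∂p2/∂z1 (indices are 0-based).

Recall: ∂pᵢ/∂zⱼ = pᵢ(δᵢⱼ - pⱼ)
∂p2/∂z1 = -0.00205

p = softmax(z) = [0.9094, 0.04528, 0.04528]
p2 = 0.04528, p1 = 0.04528

∂p2/∂z1 = -p2 × p1 = -0.04528 × 0.04528 = -0.00205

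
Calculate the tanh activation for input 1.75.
0.9414

tanh(1.75) = (e^(1.75) - e^(-1.75))/(e^(1.75) + e^(-1.75)) = 0.9414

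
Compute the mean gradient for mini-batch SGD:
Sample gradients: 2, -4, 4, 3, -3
Average gradient = 0.4

Average = (1/5)(2 + -4 + 4 + 3 + -3) = 2/5 = 0.4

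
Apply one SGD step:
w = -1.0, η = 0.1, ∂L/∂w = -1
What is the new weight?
w_new = -0.9

w_new = w - η·∂L/∂w = -1.0 - 0.1×(-1) = -1.0 - (-0.1) = -0.9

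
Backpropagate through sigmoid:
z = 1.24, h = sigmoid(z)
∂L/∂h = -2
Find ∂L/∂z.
∂L/∂z = -0.3481

σ(1.24) = 0.7756
σ'(1.24) = σ(1.24)(1 - σ(1.24)) = 0.7756 × 0.2244 = 0.1741
∂L/∂z = ∂L/∂h · σ'(z) = -2 × 0.1741 = -0.3481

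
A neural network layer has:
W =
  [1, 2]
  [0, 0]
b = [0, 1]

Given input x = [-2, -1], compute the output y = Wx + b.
y = [-4, 1]

Wx = [1×-2 + 2×-1, 0×-2 + 0×-1]
   = [-4, 0]
y = Wx + b = [-4 + 0, 0 + 1] = [-4, 1]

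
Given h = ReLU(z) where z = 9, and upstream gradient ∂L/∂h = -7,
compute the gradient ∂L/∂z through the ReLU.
∂L/∂z = -7

h = ReLU(9) = 9
Since z > 0: ∂h/∂z = 1
∂L/∂z = ∂L/∂h · ∂h/∂z = -7 × 1 = -7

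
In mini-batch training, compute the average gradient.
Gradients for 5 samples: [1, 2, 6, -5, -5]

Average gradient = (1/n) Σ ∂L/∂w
Average gradient = -0.2

Average = (1/5)(1 + 2 + 6 + -5 + -5) = -1/5 = -0.2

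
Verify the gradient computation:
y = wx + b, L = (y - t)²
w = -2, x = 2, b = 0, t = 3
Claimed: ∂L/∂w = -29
Incorrect

y = (-2)(2) + 0 = -4
∂L/∂y = 2(y - t) = 2(-4 - 3) = -14
∂y/∂w = x = 2
∂L/∂w = -14 × 2 = -28

Claimed value: -29
Incorrect: The correct gradient is -28.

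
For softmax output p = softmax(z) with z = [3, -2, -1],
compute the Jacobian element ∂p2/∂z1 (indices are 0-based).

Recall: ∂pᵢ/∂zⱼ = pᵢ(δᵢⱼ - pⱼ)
∂p2/∂z1 = -0.0001175

p = softmax(z) = [0.9756, 0.006573, 0.01787]
p2 = 0.01787, p1 = 0.006573

∂p2/∂z1 = -p2 × p1 = -0.01787 × 0.006573 = -0.0001175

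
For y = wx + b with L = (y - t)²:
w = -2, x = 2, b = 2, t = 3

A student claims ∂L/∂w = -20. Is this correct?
Correct

y = (-2)(2) + 2 = -2
∂L/∂y = 2(y - t) = 2(-2 - 3) = -10
∂y/∂w = x = 2
∂L/∂w = -10 × 2 = -20

Claimed value: -20
Correct: The correct gradient is -20.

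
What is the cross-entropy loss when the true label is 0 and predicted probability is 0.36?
L = 0.4463

L = -0·log(0.36) - 1·log(0.64) = -log(0.64) = 0.4463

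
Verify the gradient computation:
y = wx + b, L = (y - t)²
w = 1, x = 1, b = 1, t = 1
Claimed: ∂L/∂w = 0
Incorrect

y = (1)(1) + 1 = 2
∂L/∂y = 2(y - t) = 2(2 - 1) = 2
∂y/∂w = x = 1
∂L/∂w = 2 × 1 = 2

Claimed value: 0
Incorrect: The correct gradient is 2.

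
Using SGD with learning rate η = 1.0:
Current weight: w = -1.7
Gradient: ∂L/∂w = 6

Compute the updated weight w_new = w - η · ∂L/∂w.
w_new = -7.7

w_new = w - η·∂L/∂w = -1.7 - 1.0×(6) = -1.7 - (6) = -7.7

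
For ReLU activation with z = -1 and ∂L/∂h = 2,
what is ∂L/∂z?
∂L/∂z = 0

h = ReLU(-1) = 0
Since z < 0: ∂h/∂z = 0
∂L/∂z = ∂L/∂h · ∂h/∂z = 2 × 0 = 0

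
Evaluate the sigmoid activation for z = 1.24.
0.7756

sigmoid(1.24) = 1/(1 + e^(-1.24)) = 1/(1 + 0.2894) = 0.7756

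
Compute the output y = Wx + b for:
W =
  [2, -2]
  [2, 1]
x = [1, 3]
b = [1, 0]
y = [-3, 5]

Wx = [2×1 + -2×3, 2×1 + 1×3]
   = [-4, 5]
y = Wx + b = [-4 + 1, 5 + 0] = [-3, 5]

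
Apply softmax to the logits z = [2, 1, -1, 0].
p = [0.6439, 0.2369, 0.0321, 0.0871]

exp(z) = [7.389, 2.718, 0.3679, 1]
Sum = 11.48
p = [0.6439, 0.2369, 0.0321, 0.0871]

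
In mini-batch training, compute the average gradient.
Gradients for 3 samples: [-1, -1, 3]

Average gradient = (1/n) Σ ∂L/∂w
Average gradient = 0.3333

Average = (1/3)(-1 + -1 + 3) = 1/3 = 0.3333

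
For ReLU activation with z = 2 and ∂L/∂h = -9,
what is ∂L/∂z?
∂L/∂z = -9

h = ReLU(2) = 2
Since z > 0: ∂h/∂z = 1
∂L/∂z = ∂L/∂h · ∂h/∂z = -9 × 1 = -9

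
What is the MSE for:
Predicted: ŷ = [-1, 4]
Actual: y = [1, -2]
MSE = 20

MSE = (1/2)((-1-1)² + (4--2)²) = (1/2)(4 + 36) = 20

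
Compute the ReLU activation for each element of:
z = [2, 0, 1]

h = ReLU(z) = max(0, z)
h = [2, 0, 1]

ReLU applied element-wise: max(0,2)=2, max(0,0)=0, max(0,1)=1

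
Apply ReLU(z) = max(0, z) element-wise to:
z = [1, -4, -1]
h = [1, 0, 0]

ReLU applied element-wise: max(0,1)=1, max(0,-4)=0, max(0,-1)=0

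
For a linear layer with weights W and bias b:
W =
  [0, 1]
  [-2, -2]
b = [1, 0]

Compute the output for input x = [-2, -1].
y = [0, 6]

Wx = [0×-2 + 1×-1, -2×-2 + -2×-1]
   = [-1, 6]
y = Wx + b = [-1 + 1, 6 + 0] = [0, 6]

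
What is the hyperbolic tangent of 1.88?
0.9545

tanh(1.88) = (e^(1.88) - e^(-1.88))/(e^(1.88) + e^(-1.88)) = 0.9545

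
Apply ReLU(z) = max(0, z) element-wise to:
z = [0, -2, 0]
h = [0, 0, 0]

ReLU applied element-wise: max(0,0)=0, max(0,-2)=0, max(0,0)=0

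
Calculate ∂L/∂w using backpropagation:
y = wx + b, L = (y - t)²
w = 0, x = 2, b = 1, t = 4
∂L/∂w = -12

y = wx + b = (0)(2) + 1 = 1
∂L/∂y = 2(y - t) = 2(1 - 4) = -6
∂y/∂w = x = 2
∂L/∂w = ∂L/∂y · ∂y/∂w = -6 × 2 = -12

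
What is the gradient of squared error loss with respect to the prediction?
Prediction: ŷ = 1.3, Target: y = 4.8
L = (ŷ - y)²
∂L/∂ŷ = -7.0

∂L/∂ŷ = 2(ŷ - y) = 2(1.3 - 4.8) = 2(-3.5) = -7.0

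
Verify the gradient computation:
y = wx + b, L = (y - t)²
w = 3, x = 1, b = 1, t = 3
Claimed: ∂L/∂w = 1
Incorrect

y = (3)(1) + 1 = 4
∂L/∂y = 2(y - t) = 2(4 - 3) = 2
∂y/∂w = x = 1
∂L/∂w = 2 × 1 = 2

Claimed value: 1
Incorrect: The correct gradient is 2.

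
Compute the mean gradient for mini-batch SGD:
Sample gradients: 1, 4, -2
Average gradient = 1

Average = (1/3)(1 + 4 + -2) = 3/3 = 1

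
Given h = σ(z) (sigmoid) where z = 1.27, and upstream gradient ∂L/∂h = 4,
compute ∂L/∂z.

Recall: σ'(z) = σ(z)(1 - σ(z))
∂L/∂z = 0.6847

σ(1.27) = 0.7807
σ'(1.27) = σ(1.27)(1 - σ(1.27)) = 0.7807 × 0.2193 = 0.1712
∂L/∂z = ∂L/∂h · σ'(z) = 4 × 0.1712 = 0.6847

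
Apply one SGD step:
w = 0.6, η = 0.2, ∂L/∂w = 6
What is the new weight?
w_new = -0.6

w_new = w - η·∂L/∂w = 0.6 - 0.2×(6) = 0.6 - (1.2) = -0.6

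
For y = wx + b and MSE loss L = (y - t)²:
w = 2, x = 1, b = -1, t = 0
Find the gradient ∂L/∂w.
∂L/∂w = 2

y = wx + b = (2)(1) + -1 = 1
∂L/∂y = 2(y - t) = 2(1 - 0) = 2
∂y/∂w = x = 1
∂L/∂w = ∂L/∂y · ∂y/∂w = 2 × 1 = 2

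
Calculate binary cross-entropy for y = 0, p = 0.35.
L = 0.4308

L = -0·log(0.35) - 1·log(0.65) = -log(0.65) = 0.4308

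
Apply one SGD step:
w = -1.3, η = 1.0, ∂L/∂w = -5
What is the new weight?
w_new = 3.7

w_new = w - η·∂L/∂w = -1.3 - 1.0×(-5) = -1.3 - (-5) = 3.7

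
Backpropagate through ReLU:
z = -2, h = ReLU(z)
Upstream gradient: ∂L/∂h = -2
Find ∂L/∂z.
∂L/∂z = 0

h = ReLU(-2) = 0
Since z < 0: ∂h/∂z = 0
∂L/∂z = ∂L/∂h · ∂h/∂z = -2 × 0 = 0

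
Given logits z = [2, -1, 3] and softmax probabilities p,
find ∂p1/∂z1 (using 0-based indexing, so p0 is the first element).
∂p1/∂z1 = 0.01304

p = softmax(z) = [0.2654, 0.01321, 0.7214]
p1 = 0.01321

∂p1/∂z1 = p1(1 - p1) = 0.01321 × (1 - 0.01321) = 0.01304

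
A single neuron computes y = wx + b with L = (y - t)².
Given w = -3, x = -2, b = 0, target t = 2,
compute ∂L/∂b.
∂L/∂b = 8

y = wx + b = (-3)(-2) + 0 = 6
∂L/∂y = 2(y - t) = 2(6 - 2) = 8
∂y/∂b = 1
∂L/∂b = ∂L/∂y · ∂y/∂b = 8 × 1 = 8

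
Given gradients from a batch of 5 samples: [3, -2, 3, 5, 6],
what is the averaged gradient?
Average gradient = 3

Average = (1/5)(3 + -2 + 3 + 5 + 6) = 15/5 = 3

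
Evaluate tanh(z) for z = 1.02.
0.7699

tanh(1.02) = (e^(1.02) - e^(-1.02))/(e^(1.02) + e^(-1.02)) = 0.7699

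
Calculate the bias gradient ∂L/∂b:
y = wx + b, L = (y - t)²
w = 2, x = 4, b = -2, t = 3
∂L/∂b = 6

y = wx + b = (2)(4) + -2 = 6
∂L/∂y = 2(y - t) = 2(6 - 3) = 6
∂y/∂b = 1
∂L/∂b = ∂L/∂y · ∂y/∂b = 6 × 1 = 6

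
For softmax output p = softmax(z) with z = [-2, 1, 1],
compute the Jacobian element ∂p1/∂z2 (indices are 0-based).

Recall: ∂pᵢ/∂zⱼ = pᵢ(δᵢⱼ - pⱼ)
∂p1/∂z2 = -0.238

p = softmax(z) = [0.02429, 0.4879, 0.4879]
p1 = 0.4879, p2 = 0.4879

∂p1/∂z2 = -p1 × p2 = -0.4879 × 0.4879 = -0.238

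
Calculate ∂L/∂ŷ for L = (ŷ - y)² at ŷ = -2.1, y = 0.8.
∂L/∂ŷ = -5.8

∂L/∂ŷ = 2(ŷ - y) = 2(-2.1 - 0.8) = 2(-2.9) = -5.8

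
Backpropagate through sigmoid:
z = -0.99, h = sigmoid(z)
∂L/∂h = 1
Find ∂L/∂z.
∂L/∂z = 0.1975

σ(-0.99) = 0.2709
σ'(-0.99) = σ(-0.99)(1 - σ(-0.99)) = 0.2709 × 0.7291 = 0.1975
∂L/∂z = ∂L/∂h · σ'(z) = 1 × 0.1975 = 0.1975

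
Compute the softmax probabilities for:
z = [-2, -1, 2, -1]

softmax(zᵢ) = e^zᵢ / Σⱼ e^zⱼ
p = [0.0164, 0.0445, 0.8945, 0.0445]

exp(z) = [0.1353, 0.3679, 7.389, 0.3679]
Sum = 8.26
p = [0.0164, 0.0445, 0.8945, 0.0445]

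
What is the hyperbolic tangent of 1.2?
0.8337

tanh(1.2) = (e^(1.2) - e^(-1.2))/(e^(1.2) + e^(-1.2)) = 0.8337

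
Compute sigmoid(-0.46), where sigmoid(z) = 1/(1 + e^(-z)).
0.387

sigmoid(-0.46) = 1/(1 + e^(0.46)) = 1/(1 + 1.584) = 0.387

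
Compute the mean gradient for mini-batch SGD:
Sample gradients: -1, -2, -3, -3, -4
Average gradient = -2.6

Average = (1/5)(-1 + -2 + -3 + -3 + -4) = -13/5 = -2.6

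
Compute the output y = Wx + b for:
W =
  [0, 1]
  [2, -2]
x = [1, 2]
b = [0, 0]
y = [2, -2]

Wx = [0×1 + 1×2, 2×1 + -2×2]
   = [2, -2]
y = Wx + b = [2 + 0, -2 + 0] = [2, -2]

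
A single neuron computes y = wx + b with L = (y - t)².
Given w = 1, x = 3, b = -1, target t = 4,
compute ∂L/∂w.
∂L/∂w = -12

y = wx + b = (1)(3) + -1 = 2
∂L/∂y = 2(y - t) = 2(2 - 4) = -4
∂y/∂w = x = 3
∂L/∂w = ∂L/∂y · ∂y/∂w = -4 × 3 = -12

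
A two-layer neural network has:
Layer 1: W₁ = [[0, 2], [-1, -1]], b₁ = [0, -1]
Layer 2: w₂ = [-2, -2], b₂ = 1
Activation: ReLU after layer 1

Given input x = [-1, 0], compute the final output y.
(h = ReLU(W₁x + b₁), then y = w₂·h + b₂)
y = 1

Layer 1 pre-activation: z₁ = [0, 0]
After ReLU: h = [0, 0]
Layer 2 output: y = -2×0 + -2×0 + 1 = 1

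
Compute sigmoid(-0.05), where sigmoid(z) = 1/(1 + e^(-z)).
0.4875

sigmoid(-0.05) = 1/(1 + e^(0.05)) = 1/(1 + 1.051) = 0.4875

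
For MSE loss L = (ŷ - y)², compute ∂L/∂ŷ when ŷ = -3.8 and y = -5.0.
∂L/∂ŷ = 2.4

∂L/∂ŷ = 2(ŷ - y) = 2(-3.8 - -5.0) = 2(1.2) = 2.4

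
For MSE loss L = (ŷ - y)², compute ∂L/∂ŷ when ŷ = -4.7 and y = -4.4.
∂L/∂ŷ = -0.6

∂L/∂ŷ = 2(ŷ - y) = 2(-4.7 - -4.4) = 2(-0.3) = -0.6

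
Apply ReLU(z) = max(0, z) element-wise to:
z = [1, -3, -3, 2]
h = [1, 0, 0, 2]

ReLU applied element-wise: max(0,1)=1, max(0,-3)=0, max(0,-3)=0, max(0,2)=2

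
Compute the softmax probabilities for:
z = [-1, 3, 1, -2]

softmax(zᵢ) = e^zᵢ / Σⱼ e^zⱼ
p = [0.0158, 0.8618, 0.1166, 0.0058]

exp(z) = [0.3679, 20.09, 2.718, 0.1353]
Sum = 23.31
p = [0.0158, 0.8618, 0.1166, 0.0058]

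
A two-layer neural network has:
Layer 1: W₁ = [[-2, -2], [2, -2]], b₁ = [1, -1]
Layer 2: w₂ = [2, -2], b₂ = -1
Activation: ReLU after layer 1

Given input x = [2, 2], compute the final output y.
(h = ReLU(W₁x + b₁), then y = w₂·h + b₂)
y = -1

Layer 1 pre-activation: z₁ = [-7, -1]
After ReLU: h = [0, 0]
Layer 2 output: y = 2×0 + -2×0 + -1 = -1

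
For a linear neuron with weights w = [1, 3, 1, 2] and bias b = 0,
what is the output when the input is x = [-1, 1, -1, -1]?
y = -1

y = (1)(-1) + (3)(1) + (1)(-1) + (2)(-1) + 0 = -1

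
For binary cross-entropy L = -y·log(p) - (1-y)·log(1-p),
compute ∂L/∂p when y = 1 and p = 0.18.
∂L/∂p = -5.556

∂L/∂p = -y/p + (1-y)/(1-p) = -1/0.18 + 0 = -5.556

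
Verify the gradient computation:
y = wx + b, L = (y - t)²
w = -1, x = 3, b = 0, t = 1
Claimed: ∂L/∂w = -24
Correct

y = (-1)(3) + 0 = -3
∂L/∂y = 2(y - t) = 2(-3 - 1) = -8
∂y/∂w = x = 3
∂L/∂w = -8 × 3 = -24

Claimed value: -24
Correct: The correct gradient is -24.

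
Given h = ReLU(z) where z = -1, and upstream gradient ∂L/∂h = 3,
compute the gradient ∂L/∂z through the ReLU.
∂L/∂z = 0

h = ReLU(-1) = 0
Since z < 0: ∂h/∂z = 0
∂L/∂z = ∂L/∂h · ∂h/∂z = 3 × 0 = 0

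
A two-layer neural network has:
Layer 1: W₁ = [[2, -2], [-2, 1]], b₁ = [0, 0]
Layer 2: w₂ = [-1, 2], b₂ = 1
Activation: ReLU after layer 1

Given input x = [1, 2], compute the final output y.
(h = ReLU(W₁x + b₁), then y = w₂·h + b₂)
y = 1

Layer 1 pre-activation: z₁ = [-2, 0]
After ReLU: h = [0, 0]
Layer 2 output: y = -1×0 + 2×0 + 1 = 1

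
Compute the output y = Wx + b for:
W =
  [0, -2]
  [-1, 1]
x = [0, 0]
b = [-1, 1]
y = [-1, 1]

Wx = [0×0 + -2×0, -1×0 + 1×0]
   = [0, 0]
y = Wx + b = [0 + -1, 0 + 1] = [-1, 1]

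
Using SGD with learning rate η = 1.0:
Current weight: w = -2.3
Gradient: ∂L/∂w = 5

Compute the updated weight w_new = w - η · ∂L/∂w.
w_new = -7.3

w_new = w - η·∂L/∂w = -2.3 - 1.0×(5) = -2.3 - (5) = -7.3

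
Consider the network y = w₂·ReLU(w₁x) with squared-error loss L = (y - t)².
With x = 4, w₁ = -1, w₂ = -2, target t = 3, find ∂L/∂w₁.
∂L/∂w₁ = 0

Forward pass:
z = w₁x = -1×4 = -4
h = ReLU(-4) = 0
y = w₂h = -2×0 = 0

Backward pass:
∂L/∂y = 2(y - t) = 2(0 - 3) = -6
∂y/∂h = w₂ = -2
∂h/∂z = 0 (ReLU derivative)
∂z/∂w₁ = x = 4

∂L/∂w₁ = -6 × -2 × 0 × 4 = 0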